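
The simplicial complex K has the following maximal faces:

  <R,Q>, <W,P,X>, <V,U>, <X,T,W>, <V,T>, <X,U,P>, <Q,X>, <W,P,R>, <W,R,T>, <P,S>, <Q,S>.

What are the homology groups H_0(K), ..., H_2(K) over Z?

We work with the vertex ordering P < Q < R < S < T < U < V < W < X. The simplices of K, each written with vertices in increasing order, are:

  0-simplices (9): P, Q, R, S, T, U, V, W, X
  1-simplices (16): PR, PS, PU, PW, PX, QR, QS, QX, RT, RW, TV, TW, TX, UV, UX, WX
  2-simplices (5): PRW, PUX, PWX, RTW, TWX

giving chain groups C_0 ≅ Z^9, C_1 ≅ Z^16, C_2 ≅ Z^5.

∂_1: C_1 → C_0 sends each edge [p,q] (with p < q) to q − p. For instance
  ∂UV = V − U.
The resulting 9×16 matrix has rank 8, and its Smith normal form has invariant factors (1,1,1,1,1,1,1,1).

The boundary map ∂_2: C_2 → C_1 maps a triangle to the signed sum of its edges. For instance
  ∂PWX = WX − PX + PW,
  ∂RTW = TW − RW + RT.
The 16×5 boundary matrix has rank 5 and Smith normal form diag(1,1,1,1,1).

Reading off H_k = ker ∂_k / im ∂_{k+1}:

  H_0: rank C_0 − rank ∂_1 = 9 − 8 = 1, and the invariant factors of ∂_1 are all 1, so H_0 ≅ Z.
  H_1: rank ker ∂_1 − rank ∂_2 = (16 − 8) − 5 = 3, and the invariant factors of ∂_2 are all 1, so H_1 ≅ Z^3.
  H_2: rank ker ∂_2 − rank ∂_3 = (5 − 5) − 0 = 0, and there is no ∂_3, so H_2 ≅ 0.

H_0 = Z,  H_1 = Z^3,  H_2 = 0.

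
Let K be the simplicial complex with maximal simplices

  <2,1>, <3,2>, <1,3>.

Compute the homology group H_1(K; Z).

Take the total order 1 < 2 < 3 on the vertex set. Then K (dimension 1) consists of the simplices:

  0-simplices (3): [1], [2], [3]
  1-simplices (3): [1,2], [1,3], [2,3]

so the chain groups are C_0 ≅ Z^3, C_1 ≅ Z^3.

Boundary ∂_1: C_1 → C_0 is given by ∂[p,q] = [q] − [p].
This gives a 3×3 integer matrix of rank 2; reducing to Smith normal form yields diagonal entries (1,1).

Now H_k = ker ∂_k / im ∂_{k+1}, so:

  H_1: rank ker ∂_1 − rank ∂_2 = (3 − 2) − 0 = 1, and there is no ∂_2, so H_1 = Z.

H_1 = Z.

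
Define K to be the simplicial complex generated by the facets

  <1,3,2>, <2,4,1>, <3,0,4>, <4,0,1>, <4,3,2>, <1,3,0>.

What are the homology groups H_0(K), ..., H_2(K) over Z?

H_0 ≅ Z,  H_1 = 0,  H_2 ≅ Z.

Order the vertices as 0 < 1 < 2 < 3 < 4. Listing each simplex with vertices in this order, K has dimension 2 with simplices:

  0-simplices (5): [0], [1], [2], [3], [4]
  1-simplices (9): [0,1], [0,3], [0,4], [1,2], [1,3], [1,4], [2,3], [2,4], [3,4]
  2-simplices (6): [0,1,3], [0,1,4], [0,3,4], [1,2,3], [1,2,4], [2,3,4]

giving chain groups C_0 ≅ Z^5, C_1 ≅ Z^9, C_2 ≅ Z^6.

The boundary map ∂_1: C_1 → C_0 is given by ∂[p,q] = [q] − [p].
As a 5×9 matrix over Z this has rank 4, with invariant factors (1,1,1,1).

∂_2: C_2 → C_1 maps a triangle to the signed sum of its edges. For instance
  ∂[0,1,3] = [1,3] − [0,3] + [0,1],
  ∂[1,2,4] = [2,4] − [1,4] + [1,2].
As a 9×6 matrix over Z this has rank 5, with invariant factors (1,1,1,1,1).

Computing H_k = (kernel of ∂_k) / (image of ∂_{k+1}):

  H_0: rank C_0 − rank ∂_1 = 5 − 4 = 1, and the invariant factors of ∂_1 are all 1, so H_0 ≅ Z.
  H_1: rank ker ∂_1 − rank ∂_2 = (9 − 4) − 5 = 0, and the invariant factors of ∂_2 are all 1, so H_1 ≅ 0.
  H_2: rank ker ∂_2 − rank ∂_3 = (6 − 5) − 0 = 1, and there is no ∂_3, so H_2 ≅ Z.

(K is a triangulation of the 2-sphere S^2.)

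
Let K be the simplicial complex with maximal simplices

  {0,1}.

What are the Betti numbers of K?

Order the vertices as 0 < 1. Listing each simplex with vertices in this order, K has dimension 1 with simplices:

  0-simplices (2): [0], [1]
  1-simplices (1): [0,1]

Hence C_0 ≅ Z^2, C_1 ≅ Z^1.

The boundary map ∂_1: C_1 → C_0 sends each edge [p,q] (with p < q) to q − p. For instance
  ∂[0,1] = [1] − [0].
As a 2×1 matrix over Z this has rank 1, with invariant factors (1).

Reading off H_k = ker ∂_k / im ∂_{k+1}:

  H_0: rank C_0 − rank ∂_1 = 2 − 1 = 1, and the invariant factors of ∂_1 are all 1, so H_0 ≅ Z.
  H_1: rank ker ∂_1 − rank ∂_2 = (1 − 1) − 0 = 0, and there is no ∂_2, so H_1 ≅ 0.

As a check, the Euler characteristic is 2 − 1 = 1, which agrees with 1 − 0 = 1.

Hence the Betti numbers are b_0 = 1, b_1 = 0.

b_0 = 1, b_1 = 0.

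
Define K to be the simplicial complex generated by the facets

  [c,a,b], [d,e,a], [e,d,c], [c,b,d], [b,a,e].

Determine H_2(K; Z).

H_2 ≅ 0.

K has 5 vertices, 10 edges, 5 triangles.
rank ∂_2 = 5, rank ∂_3 = 0 ⇒ b_2 = 5 − 5 − 0 = 0. So H_2 = 0.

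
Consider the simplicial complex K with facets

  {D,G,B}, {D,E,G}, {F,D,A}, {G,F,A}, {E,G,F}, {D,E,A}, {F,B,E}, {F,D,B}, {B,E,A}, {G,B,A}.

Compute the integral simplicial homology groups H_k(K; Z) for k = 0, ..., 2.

Take the total order A < B < D < E < F < G on the vertex set. Then K (dimension 2) consists of the simplices:

  0-simplices (6): A, B, D, E, F, G
  1-simplices (15): AB, AD, AE, AF, AG, BD, BE, BF, BG, DE, DF, DG, EF, EG, FG
  2-simplices (10): ABE, ABG, ADE, ADF, AFG, BDF, BDG, BEF, DEG, EFG

so the chain groups are C_0 ≅ Z^6, C_1 ≅ Z^15, C_2 ≅ Z^10.

Boundary ∂_1: C_1 → C_0 maps an edge to its endpoints' difference, ∂[p,q] = q − p. For instance
  ∂EG = G − E.
As a 6×15 matrix over Z this has rank 5, with invariant factors (1,1,1,1,1).

Boundary ∂_2: C_2 → C_1 maps a triangle to the signed sum of its edges. For instance
  ∂DEG = EG − DG + DE,
  ∂EFG = FG − EG + EF.
The 15×10 boundary matrix has rank 10 and Smith normal form diag(1,1,1,1,1,1,1,1,1,2).

Now H_k = ker ∂_k / im ∂_{k+1}, so:

  H_0: rank C_0 − rank ∂_1 = 6 − 5 = 1, and the invariant factors of ∂_1 are all 1, so H_0 ≅ Z.
  H_1: rank ker ∂_1 − rank ∂_2 = (15 − 5) − 10 = 0, and ∂_2 has invariant factor 2 > 1, so H_1 ≅ Z/2.
  H_2: rank ker ∂_2 − rank ∂_3 = (10 − 10) − 0 = 0, and there is no ∂_3, so H_2 ≅ 0.

As a check, the Euler characteristic is 6 − 15 + 10 = 1, which agrees with 1 − 0 + 0 = 1.

H_0 ≅ Z,  H_1 ≅ Z/2,  H_2 = 0.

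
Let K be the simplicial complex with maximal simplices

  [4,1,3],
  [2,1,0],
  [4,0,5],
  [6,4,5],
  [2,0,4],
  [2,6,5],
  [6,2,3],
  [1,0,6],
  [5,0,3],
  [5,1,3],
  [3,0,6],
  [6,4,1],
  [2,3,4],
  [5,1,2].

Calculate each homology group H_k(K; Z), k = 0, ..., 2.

H_0 = Z,  H_1 = Z^2,  H_2 = Z.

K has 7 vertices, 21 edges, 14 triangles.
rank ∂_0 = 0, rank ∂_1 = 6 ⇒ b_0 = 7 − 0 − 6 = 1; all invariant factors of ∂_1 are 1 so no torsion. So H_0 = Z.
rank ∂_1 = 6, rank ∂_2 = 13 ⇒ b_1 = 21 − 6 − 13 = 2; all invariant factors of ∂_2 are 1 so no torsion. So H_1 = Z^2.
rank ∂_2 = 13, rank ∂_3 = 0 ⇒ b_2 = 14 − 13 − 0 = 1. So H_2 = Z.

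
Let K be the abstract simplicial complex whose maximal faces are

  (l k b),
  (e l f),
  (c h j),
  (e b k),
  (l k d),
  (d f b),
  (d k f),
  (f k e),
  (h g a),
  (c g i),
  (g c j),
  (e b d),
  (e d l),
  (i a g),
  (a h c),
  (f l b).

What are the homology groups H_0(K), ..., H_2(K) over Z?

Take the total order a < b < c < d < e < f < g < h < i < j < k < l on the vertex set. Then K (dimension 2) consists of the simplices:

  0-simplices (12): a, b, c, d, e, f, g, h, i, j, k, l
  1-simplices (27): ac, ag, ah, ai, bd, be, bf, bk, bl, cg, ch, ci, cj, de, df, dk, dl, ef, ek, el, fk, fl, gh, gi, gj, hj, kl
  2-simplices (16): ach, agh, agi, bde, bdf, bek, bfl, bkl, cgi, cgj, chj, del, dfk, dkl, efk, efl

giving chain groups C_0 ≅ Z^12, C_1 ≅ Z^27, C_2 ≅ Z^16.

∂_1: C_1 → C_0 is given by ∂[p,q] = [q] − [p]. For instance
  ∂ah = h − a.
As a 12×27 matrix over Z this has rank 10, with invariant factors (1,1,1,1,1,1,1,1,1,1).

Boundary ∂_2: C_2 → C_1 acts by ∂[p,q,r] = [q,r] − [p,r] + [p,q]. For instance
  ∂bde = de − be + bd,
  ∂efl = fl − el + ef.
The resulting 27×16 matrix has rank 16, and its Smith normal form has invariant factors (1,1,1,1,1,1,1,1,1,1,1,1,1,1,1,2).

Computing H_k = (kernel of ∂_k) / (image of ∂_{k+1}):

  H_0: rank C_0 − rank ∂_1 = 12 − 10 = 2, and the invariant factors of ∂_1 are all 1, so H_0 = Z^2.
  H_1: rank ker ∂_1 − rank ∂_2 = (27 − 10) − 16 = 1, and ∂_2 has invariant factor 2 > 1, so H_1 = Z ⊕ Z/2.
  H_2: rank ker ∂_2 − rank ∂_3 = (16 − 16) − 0 = 0, and there is no ∂_3, so H_2 = 0.

H_0 ≅ Z^2,  H_1 ≅ Z ⊕ Z/2,  H_2 = 0.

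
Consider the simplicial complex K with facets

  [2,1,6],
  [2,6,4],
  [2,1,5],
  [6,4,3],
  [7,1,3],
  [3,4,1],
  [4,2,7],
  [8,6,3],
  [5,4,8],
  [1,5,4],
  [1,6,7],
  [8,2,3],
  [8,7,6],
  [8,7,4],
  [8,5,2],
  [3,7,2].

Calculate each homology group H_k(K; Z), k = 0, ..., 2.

H_0 = Z,  H_1 = Z^2,  H_2 = Z.

We work with the vertex ordering 1 < 2 < 3 < 4 < 5 < 6 < 7 < 8. The simplices of K, each written with vertices in increasing order, are:

  0-simplices (8): [1], [2], [3], [4], [5], [6], [7], [8]
  1-simplices (24): (24 of them)
  2-simplices (16): [1,2,5], [1,2,6], [1,3,4], [1,3,7], [1,4,5], [1,6,7], [2,3,7], [2,3,8], [2,4,6], [2,4,7], [2,5,8], [3,4,6], [3,6,8], [4,5,8], [4,7,8], [6,7,8]

so the chain groups are C_0 ≅ Z^8, C_1 ≅ Z^24, C_2 ≅ Z^16.

Boundary ∂_1: C_1 → C_0 maps an edge to its endpoints' difference, ∂[p,q] = q − p.
The resulting 8×24 matrix has rank 7, and its Smith normal form has invariant factors (1,1,1,1,1,1,1).

Boundary ∂_2: C_2 → C_1 acts by ∂[p,q,r] = [q,r] − [p,r] + [p,q]. For instance
  ∂[6,7,8] = [7,8] − [6,8] + [6,7],
  ∂[1,3,4] = [3,4] − [1,4] + [1,3].
The resulting 24×16 matrix has rank 15, and its Smith normal form has invariant factors (1,1,1,1,1,1,1,1,1,1,1,1,1,1,1).

Now H_k = ker ∂_k / im ∂_{k+1}, so:

  H_0: rank C_0 − rank ∂_1 = 8 − 7 = 1, and the invariant factors of ∂_1 are all 1, so H_0 = Z.
  H_1: rank ker ∂_1 − rank ∂_2 = (24 − 7) − 15 = 2, and the invariant factors of ∂_2 are all 1, so H_1 = Z^2.
  H_2: rank ker ∂_2 − rank ∂_3 = (16 − 15) − 0 = 1, and there is no ∂_3, so H_2 = Z.

As a check, the Euler characteristic is 8 − 24 + 16 = 0, which agrees with 1 − 2 + 1 = 0.
(K is a triangulation of the torus T^2.)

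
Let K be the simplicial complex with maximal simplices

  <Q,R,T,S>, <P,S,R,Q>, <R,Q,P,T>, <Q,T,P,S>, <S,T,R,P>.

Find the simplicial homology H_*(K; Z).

H_0 = Z,  H_1 = 0,  H_2 = 0,  H_3 = Z.

K has 5 vertices, 10 edges, 10 triangles, 5 3-simplices.
rank ∂_0 = 0, rank ∂_1 = 4 ⇒ b_0 = 5 − 0 − 4 = 1; all invariant factors of ∂_1 are 1 so no torsion. So H_0 ≅ Z.
rank ∂_1 = 4, rank ∂_2 = 6 ⇒ b_1 = 10 − 4 − 6 = 0; all invariant factors of ∂_2 are 1 so no torsion. So H_1 ≅ 0.
rank ∂_2 = 6, rank ∂_3 = 4 ⇒ b_2 = 10 − 6 − 4 = 0; all invariant factors of ∂_3 are 1 so no torsion. So H_2 ≅ 0.
rank ∂_3 = 4, rank ∂_4 = 0 ⇒ b_3 = 5 − 4 − 0 = 1. So H_3 ≅ Z.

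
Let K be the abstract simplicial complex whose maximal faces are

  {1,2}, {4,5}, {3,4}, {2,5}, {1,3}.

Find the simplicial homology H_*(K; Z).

H_0 = Z,  H_1 = Z.

Fix the vertex order 1 < 2 < 3 < 4 < 5 and write every simplex with vertices in increasing order. Then dim K = 1 and the simplices of K are:

  0-simplices (5): [1], [2], [3], [4], [5]
  1-simplices (5): [1,2], [1,3], [2,5], [3,4], [4,5]

giving chain groups C_0 ≅ Z^5, C_1 ≅ Z^5.

∂_1: C_1 → C_0 maps an edge to its endpoints' difference, ∂[p,q] = q − p. For instance
  ∂[3,4] = [4] − [3].
This gives a 5×5 integer matrix of rank 4; reducing to Smith normal form yields diagonal entries (1,1,1,1).

Computing H_k = (kernel of ∂_k) / (image of ∂_{k+1}):

  H_0: rank C_0 − rank ∂_1 = 5 − 4 = 1, and the invariant factors of ∂_1 are all 1, so H_0 = Z.
  H_1: rank ker ∂_1 − rank ∂_2 = (5 − 4) − 0 = 1, and there is no ∂_2, so H_1 = Z.

(K is a triangulation of the circle S^1.)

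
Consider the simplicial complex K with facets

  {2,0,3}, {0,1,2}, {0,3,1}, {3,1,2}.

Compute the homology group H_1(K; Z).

H_1 ≅ 0.

We work with the vertex ordering 0 < 1 < 2 < 3. The simplices of K, each written with vertices in increasing order, are:

  0-simplices (4): [0], [1], [2], [3]
  1-simplices (6): [0,1], [0,2], [0,3], [1,2], [1,3], [2,3]
  2-simplices (4): [0,1,2], [0,1,3], [0,2,3], [1,2,3]

giving chain groups C_0 ≅ Z^4, C_1 ≅ Z^6, C_2 ≅ Z^4.

Boundary ∂_1: C_1 → C_0 sends each edge [p,q] (with p < q) to q − p.
The 4×6 boundary matrix has rank 3 and Smith normal form diag(1,1,1).

Boundary ∂_2: C_2 → C_1 maps a triangle to the signed sum of its edges. For instance
  ∂[0,1,2] = [1,2] − [0,2] + [0,1],
  ∂[0,2,3] = [2,3] − [0,3] + [0,2].
The resulting 6×4 matrix has rank 3, and its Smith normal form has invariant factors (1,1,1).

Computing H_k = (kernel of ∂_k) / (image of ∂_{k+1}):

  H_1: rank ker ∂_1 − rank ∂_2 = (6 − 3) − 3 = 0, and the invariant factors of ∂_2 are all 1, so H_1 = 0.

(K is a triangulation of the 2-sphere S^2.)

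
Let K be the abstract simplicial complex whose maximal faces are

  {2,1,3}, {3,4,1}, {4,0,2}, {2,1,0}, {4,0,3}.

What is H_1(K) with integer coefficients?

Take the total order 0 < 1 < 2 < 3 < 4 on the vertex set. Then K (dimension 2) consists of the simplices:

  0-simplices (5): [0], [1], [2], [3], [4]
  1-simplices (10): [0,1], [0,2], [0,3], [0,4], [1,2], [1,3], [1,4], [2,3], [2,4], [3,4]
  2-simplices (5): [0,1,2], [0,2,4], [0,3,4], [1,2,3], [1,3,4]

giving chain groups C_0 ≅ Z^5, C_1 ≅ Z^10, C_2 ≅ Z^5.

∂_1: C_1 → C_0 sends each edge [p,q] (with p < q) to q − p.
This gives a 5×10 integer matrix of rank 4; reducing to Smith normal form yields diagonal entries (1,1,1,1).

Boundary ∂_2: C_2 → C_1 maps a triangle to the signed sum of its edges. For instance
  ∂[0,2,4] = [2,4] − [0,4] + [0,2],
  ∂[0,3,4] = [3,4] − [0,4] + [0,3].
This gives a 10×5 integer matrix of rank 5; reducing to Smith normal form yields diagonal entries (1,1,1,1,1).

Reading off H_k = ker ∂_k / im ∂_{k+1}:

  H_1: rank ker ∂_1 − rank ∂_2 = (10 − 4) − 5 = 1, and the invariant factors of ∂_2 are all 1, so H_1 ≅ Z.

H_1 ≅ Z.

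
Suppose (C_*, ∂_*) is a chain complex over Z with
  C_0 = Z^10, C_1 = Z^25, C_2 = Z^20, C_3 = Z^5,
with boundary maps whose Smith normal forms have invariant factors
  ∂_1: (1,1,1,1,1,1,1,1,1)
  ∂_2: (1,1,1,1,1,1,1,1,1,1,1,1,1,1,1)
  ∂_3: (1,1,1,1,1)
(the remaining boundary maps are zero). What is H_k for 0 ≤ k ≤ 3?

H_0 ≅ Z,  H_1 ≅ Z,  H_2 = 0,  H_3 = 0.

H_0: b_0 = 10 − 0 − 9 = 1; torsion from ∂_1 factors > 1: none. So H_0 ≅ Z.
H_1: b_1 = 25 − 9 − 15 = 1; torsion from ∂_2 factors > 1: none. So H_1 ≅ Z.
H_2: b_2 = 20 − 15 − 5 = 0; torsion from ∂_3 factors > 1: none. So H_2 ≅ 0.
H_3: b_3 = 5 − 5 − 0 = 0; torsion from ∂_4 factors > 1: none. So H_3 ≅ 0.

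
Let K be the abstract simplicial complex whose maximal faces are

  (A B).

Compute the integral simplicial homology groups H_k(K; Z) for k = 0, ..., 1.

Take the total order A < B on the vertex set. Then K (dimension 1) consists of the simplices:

  0-simplices (2): A, B
  1-simplices (1): AB

Hence C_0 ≅ Z^2, C_1 ≅ Z^1.

The boundary map ∂_1: C_1 → C_0 maps an edge to its endpoints' difference, ∂[p,q] = q − p. For instance
  ∂AB = B − A.
The resulting 2×1 matrix has rank 1, and its Smith normal form has invariant factors (1).

From H_k ≅ ker(∂_k) / im(∂_{k+1}) we obtain:

  H_0: rank C_0 − rank ∂_1 = 2 − 1 = 1, and the invariant factors of ∂_1 are all 1, so H_0 = Z.
  H_1: rank ker ∂_1 − rank ∂_2 = (1 − 1) − 0 = 0, and there is no ∂_2, so H_1 = 0.

(K is a triangulation of the 1-simplex.)

H_0 = Z,  H_1 = 0.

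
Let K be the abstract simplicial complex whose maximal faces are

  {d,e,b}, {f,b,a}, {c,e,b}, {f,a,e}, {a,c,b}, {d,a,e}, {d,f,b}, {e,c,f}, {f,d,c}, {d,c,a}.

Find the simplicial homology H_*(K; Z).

K has 6 vertices, 15 edges, 10 triangles.
rank ∂_0 = 0, rank ∂_1 = 5 ⇒ b_0 = 6 − 0 − 5 = 1; all invariant factors of ∂_1 are 1 so no torsion. So H_0 = Z.
rank ∂_1 = 5, rank ∂_2 = 10 ⇒ b_1 = 15 − 5 − 10 = 0; ∂_2 has invariant factor(s) [2] giving torsion. So H_1 = Z/2.
rank ∂_2 = 10, rank ∂_3 = 0 ⇒ b_2 = 10 − 10 − 0 = 0. So H_2 = 0.

H_0 ≅ Z,  H_1 ≅ Z/2,  H_2 = 0.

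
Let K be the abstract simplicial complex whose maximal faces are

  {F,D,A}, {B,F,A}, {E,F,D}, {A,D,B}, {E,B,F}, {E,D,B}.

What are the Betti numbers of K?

K has 5 vertices, 9 edges, 6 triangles.
rank ∂_0 = 0, rank ∂_1 = 4 ⇒ b_0 = 5 − 0 − 4 = 1; all invariant factors of ∂_1 are 1 so no torsion. So H_0 ≅ Z.
rank ∂_1 = 4, rank ∂_2 = 5 ⇒ b_1 = 9 − 4 − 5 = 0; all invariant factors of ∂_2 are 1 so no torsion. So H_1 ≅ 0.
rank ∂_2 = 5, rank ∂_3 = 0 ⇒ b_2 = 6 − 5 − 0 = 1. So H_2 ≅ Z.

b_0 = 1, b_1 = 0, b_2 = 1.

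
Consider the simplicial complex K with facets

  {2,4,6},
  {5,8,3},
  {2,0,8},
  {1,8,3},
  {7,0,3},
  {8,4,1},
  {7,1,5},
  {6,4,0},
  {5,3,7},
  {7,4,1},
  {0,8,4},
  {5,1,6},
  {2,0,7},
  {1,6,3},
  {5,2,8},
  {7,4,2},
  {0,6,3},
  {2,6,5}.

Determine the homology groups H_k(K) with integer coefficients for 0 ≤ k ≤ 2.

Take the total order 0 < 1 < 2 < 3 < 4 < 5 < 6 < 7 < 8 on the vertex set. Then K (dimension 2) consists of the simplices:

  0-simplices (9): [0], [1], [2], [3], [4], [5], [6], [7], [8]
  1-simplices (27): (27 of them)
  2-simplices (18): [0,2,7], [0,2,8], [0,3,6], [0,3,7], [0,4,6], [0,4,8], [1,3,6], [1,3,8], [1,4,7], [1,4,8], [1,5,6], [1,5,7], [2,4,6], [2,4,7], [2,5,6], [2,5,8], [3,5,7], [3,5,8]

so the chain groups are C_0 ≅ Z^9, C_1 ≅ Z^27, C_2 ≅ Z^18.

The boundary map ∂_1: C_1 → C_0 sends each edge [p,q] (with p < q) to q − p.
The 9×27 boundary matrix has rank 8 and Smith normal form diag(1,1,1,1,1,1,1,1).

∂_2: C_2 → C_1 acts by ∂[p,q,r] = [q,r] − [p,r] + [p,q]. For instance
  ∂[2,5,8] = [5,8] − [2,8] + [2,5],
  ∂[0,4,8] = [4,8] − [0,8] + [0,4].
This gives a 27×18 integer matrix of rank 18; reducing to Smith normal form yields diagonal entries (1,1,1,1,1,1,1,1,1,1,1,1,1,1,1,1,1,2).

Now H_k = ker ∂_k / im ∂_{k+1}, so:

  H_0: rank C_0 − rank ∂_1 = 9 − 8 = 1, and the invariant factors of ∂_1 are all 1, so H_0 = Z.
  H_1: rank ker ∂_1 − rank ∂_2 = (27 − 8) − 18 = 1, and ∂_2 has invariant factor 2 > 1, so H_1 = Z ⊕ Z_2.
  H_2: rank ker ∂_2 − rank ∂_3 = (18 − 18) − 0 = 0, and there is no ∂_3, so H_2 = 0.

H_0 = Z,  H_1 = Z ⊕ Z_2,  H_2 = 0.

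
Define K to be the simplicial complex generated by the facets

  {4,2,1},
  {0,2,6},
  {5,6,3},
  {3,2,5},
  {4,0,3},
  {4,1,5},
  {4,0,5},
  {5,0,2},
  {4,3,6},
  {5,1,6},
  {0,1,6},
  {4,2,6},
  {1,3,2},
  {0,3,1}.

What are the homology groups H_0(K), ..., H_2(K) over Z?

H_0 ≅ Z,  H_1 ≅ Z^2,  H_2 ≅ Z.

Fix the vertex order 0 < 1 < 2 < 3 < 4 < 5 < 6 and write every simplex with vertices in increasing order. Then dim K = 2 and the simplices of K are:

  0-simplices (7): [0], [1], [2], [3], [4], [5], [6]
  1-simplices (21): [0,1], [0,2], [0,3], [0,4], [0,5], [0,6], [1,2], [1,3], [1,4], [1,5], [1,6], [2,3], [2,4], [2,5], [2,6], [3,4], [3,5], [3,6], [4,5], [4,6], [5,6]
  2-simplices (14): [0,1,3], [0,1,6], [0,2,5], [0,2,6], [0,3,4], [0,4,5], [1,2,3], [1,2,4], [1,4,5], [1,5,6], [2,3,5], [2,4,6], [3,4,6], [3,5,6]

Hence C_0 ≅ Z^7, C_1 ≅ Z^21, C_2 ≅ Z^14.

∂_1: C_1 → C_0 sends each edge [p,q] (with p < q) to q − p. For instance
  ∂[5,6] = [6] − [5].
This gives a 7×21 integer matrix of rank 6; reducing to Smith normal form yields diagonal entries (1,1,1,1,1,1).

The boundary map ∂_2: C_2 → C_1 sends each 2-simplex [p,q,r] to [q,r] − [p,r] + [p,q]. For instance
  ∂[0,3,4] = [3,4] − [0,4] + [0,3],
  ∂[1,2,4] = [2,4] − [1,4] + [1,2].
This gives a 21×14 integer matrix of rank 13; reducing to Smith normal form yields diagonal entries (1,1,1,1,1,1,1,1,1,1,1,1,1).

Reading off H_k = ker ∂_k / im ∂_{k+1}:

  H_0: rank C_0 − rank ∂_1 = 7 − 6 = 1, and the invariant factors of ∂_1 are all 1, so H_0 ≅ Z.
  H_1: rank ker ∂_1 − rank ∂_2 = (21 − 6) − 13 = 2, and the invariant factors of ∂_2 are all 1, so H_1 ≅ Z^2.
  H_2: rank ker ∂_2 − rank ∂_3 = (14 − 13) − 0 = 1, and there is no ∂_3, so H_2 ≅ Z.

As a check, the Euler characteristic is 7 − 21 + 14 = 0, which agrees with 1 − 2 + 1 = 0.
(K is a triangulation of the torus T^2.)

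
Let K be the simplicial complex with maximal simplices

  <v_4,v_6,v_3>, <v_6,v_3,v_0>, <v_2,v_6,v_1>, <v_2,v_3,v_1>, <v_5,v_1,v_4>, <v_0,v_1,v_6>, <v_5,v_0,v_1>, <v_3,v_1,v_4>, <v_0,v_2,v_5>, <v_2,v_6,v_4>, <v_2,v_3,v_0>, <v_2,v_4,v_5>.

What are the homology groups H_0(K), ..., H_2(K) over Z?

Fix the vertex order v_0 < v_1 < v_2 < v_3 < v_4 < v_5 < v_6 and write every simplex with vertices in increasing order. Then dim K = 2 and the simplices of K are:

  0-simplices (7): [v_0], [v_1], [v_2], [v_3], [v_4], [v_5], [v_6]
  1-simplices (18): (18 of them)
  2-simplices (12): (12 of them)

so the chain groups are C_0 ≅ Z^7, C_1 ≅ Z^18, C_2 ≅ Z^12.

∂_1: C_1 → C_0 maps an edge to its endpoints' difference, ∂[p,q] = q − p.
This gives a 7×18 integer matrix of rank 6; reducing to Smith normal form yields diagonal entries (1,1,1,1,1,1).

The boundary map ∂_2: C_2 → C_1 acts by ∂[p,q,r] = [q,r] − [p,r] + [p,q]. For instance
  ∂[v_0,v_2,v_5] = [v_2,v_5] − [v_0,v_5] + [v_0,v_2],
  ∂[v_1,v_4,v_5] = [v_4,v_5] − [v_1,v_5] + [v_1,v_4].
As a 18×12 matrix over Z this has rank 12, with invariant factors (1,1,1,1,1,1,1,1,1,1,1,2).

From H_k ≅ ker(∂_k) / im(∂_{k+1}) we obtain:

  H_0: rank C_0 − rank ∂_1 = 7 − 6 = 1, and the invariant factors of ∂_1 are all 1, so H_0 = Z.
  H_1: rank ker ∂_1 − rank ∂_2 = (18 − 6) − 12 = 0, and ∂_2 has invariant factor 2 > 1, so H_1 = Z/2.
  H_2: rank ker ∂_2 − rank ∂_3 = (12 − 12) − 0 = 0, and there is no ∂_3, so H_2 = 0.

As a check, the Euler characteristic is 7 − 18 + 12 = 1, which agrees with 1 − 0 + 0 = 1.
(K is a triangulation of the real projective plane RP^2.)

H_0 = Z,  H_1 = Z/2,  H_2 = 0.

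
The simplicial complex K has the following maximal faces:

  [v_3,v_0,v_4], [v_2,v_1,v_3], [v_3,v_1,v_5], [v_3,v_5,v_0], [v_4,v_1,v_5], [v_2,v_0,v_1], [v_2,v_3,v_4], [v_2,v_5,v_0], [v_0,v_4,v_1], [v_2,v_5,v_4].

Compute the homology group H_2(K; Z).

Take the total order v_0 < v_1 < v_2 < v_3 < v_4 < v_5 on the vertex set. Then K (dimension 2) consists of the simplices:

  0-simplices (6): [v_0], [v_1], [v_2], [v_3], [v_4], [v_5]
  1-simplices (15): (15 of them)
  2-simplices (10): [v_0,v_1,v_2], [v_0,v_1,v_4], [v_0,v_2,v_5], [v_0,v_3,v_4], [v_0,v_3,v_5], [v_1,v_2,v_3], [v_1,v_3,v_5], [v_1,v_4,v_5], [v_2,v_3,v_4], [v_2,v_4,v_5]

so the chain groups are C_0 ≅ Z^6, C_1 ≅ Z^15, C_2 ≅ Z^10.

∂_1: C_1 → C_0 maps an edge to its endpoints' difference, ∂[p,q] = q − p. For instance
  ∂[v_0,v_3] = [v_3] − [v_0].
The 6×15 boundary matrix has rank 5 and Smith normal form diag(1,1,1,1,1).

Boundary ∂_2: C_2 → C_1 maps a triangle to the signed sum of its edges. For instance
  ∂[v_1,v_2,v_3] = [v_2,v_3] − [v_1,v_3] + [v_1,v_2],
  ∂[v_2,v_3,v_4] = [v_3,v_4] − [v_2,v_4] + [v_2,v_3].
As a 15×10 matrix over Z this has rank 10, with invariant factors (1,1,1,1,1,1,1,1,1,2).

Now H_k = ker ∂_k / im ∂_{k+1}, so:

  H_2: rank ker ∂_2 − rank ∂_3 = (10 − 10) − 0 = 0, and there is no ∂_3, so H_2 ≅ 0.

H_2 ≅ 0.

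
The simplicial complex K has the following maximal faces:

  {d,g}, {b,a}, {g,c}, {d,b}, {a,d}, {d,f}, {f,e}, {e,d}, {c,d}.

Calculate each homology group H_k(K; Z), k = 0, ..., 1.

H_0 ≅ Z,  H_1 ≅ Z^3.

Take the total order a < b < c < d < e < f < g on the vertex set. Then K (dimension 1) consists of the simplices:

  0-simplices (7): a, b, c, d, e, f, g
  1-simplices (9): ab, ad, bd, cd, cg, de, df, dg, ef

Hence C_0 ≅ Z^7, C_1 ≅ Z^9.

Boundary ∂_1: C_1 → C_0 sends each edge [p,q] (with p < q) to q − p. For instance
  ∂ad = d − a.
The 7×9 boundary matrix has rank 6 and Smith normal form diag(1,1,1,1,1,1).

From H_k ≅ ker(∂_k) / im(∂_{k+1}) we obtain:

  H_0: rank C_0 − rank ∂_1 = 7 − 6 = 1, and the invariant factors of ∂_1 are all 1, so H_0 = Z.
  H_1: rank ker ∂_1 − rank ∂_2 = (9 − 6) − 0 = 3, and there is no ∂_2, so H_1 = Z^3.

(K is a triangulation of a wedge of 3 circles.)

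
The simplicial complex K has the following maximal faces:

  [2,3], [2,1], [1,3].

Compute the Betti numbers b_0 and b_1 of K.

b_0 = 1, b_1 = 1.

We work with the vertex ordering 1 < 2 < 3. The simplices of K, each written with vertices in increasing order, are:

  0-simplices (3): [1], [2], [3]
  1-simplices (3): [1,2], [1,3], [2,3]

giving chain groups C_0 ≅ Z^3, C_1 ≅ Z^3.

Boundary ∂_1: C_1 → C_0 is given by ∂[p,q] = [q] − [p]. For instance
  ∂[1,2] = [2] − [1].
This gives a 3×3 integer matrix of rank 2; reducing to Smith normal form yields diagonal entries (1,1).

Reading off H_k = ker ∂_k / im ∂_{k+1}:

  H_0: rank C_0 − rank ∂_1 = 3 − 2 = 1, and the invariant factors of ∂_1 are all 1, so H_0 = Z.
  H_1: rank ker ∂_1 − rank ∂_2 = (3 − 2) − 0 = 1, and there is no ∂_2, so H_1 = Z.

As a check, the Euler characteristic is 3 − 3 = 0, which agrees with 1 − 1 = 0.

Hence the Betti numbers are b_0 = 1, b_1 = 1.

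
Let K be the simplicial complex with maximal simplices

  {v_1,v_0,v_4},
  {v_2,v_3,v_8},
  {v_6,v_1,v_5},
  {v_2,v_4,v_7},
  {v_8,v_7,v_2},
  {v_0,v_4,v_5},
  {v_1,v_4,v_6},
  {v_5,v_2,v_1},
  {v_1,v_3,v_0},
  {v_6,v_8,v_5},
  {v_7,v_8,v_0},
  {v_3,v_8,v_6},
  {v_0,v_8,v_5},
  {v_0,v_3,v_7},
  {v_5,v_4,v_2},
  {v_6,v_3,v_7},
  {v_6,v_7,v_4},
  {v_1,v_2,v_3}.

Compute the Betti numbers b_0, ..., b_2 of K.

Take the total order v_0 < v_1 < v_2 < v_3 < v_4 < v_5 < v_6 < v_7 < v_8 on the vertex set. Then K (dimension 2) consists of the simplices:

  0-simplices (9): [v_0], [v_1], [v_2], [v_3], [v_4], [v_5], [v_6], [v_7], [v_8]
  1-simplices (27): (27 of them)
  2-simplices (18): (18 of them)

so the chain groups are C_0 ≅ Z^9, C_1 ≅ Z^27, C_2 ≅ Z^18.

Boundary ∂_1: C_1 → C_0 sends each edge [p,q] (with p < q) to q − p.
The 9×27 boundary matrix has rank 8 and Smith normal form diag(1,1,1,1,1,1,1,1).

The boundary map ∂_2: C_2 → C_1 maps a triangle to the signed sum of its edges. For instance
  ∂[v_0,v_3,v_7] = [v_3,v_7] − [v_0,v_7] + [v_0,v_3],
  ∂[v_1,v_4,v_6] = [v_4,v_6] − [v_1,v_6] + [v_1,v_4].
This gives a 27×18 integer matrix of rank 18; reducing to Smith normal form yields diagonal entries (1,1,1,1,1,1,1,1,1,1,1,1,1,1,1,1,1,2).

From H_k ≅ ker(∂_k) / im(∂_{k+1}) we obtain:

  H_0: rank C_0 − rank ∂_1 = 9 − 8 = 1, and the invariant factors of ∂_1 are all 1, so H_0 = Z.
  H_1: rank ker ∂_1 − rank ∂_2 = (27 − 8) − 18 = 1, and ∂_2 has invariant factor 2 > 1, so H_1 = Z × Z/2.
  H_2: rank ker ∂_2 − rank ∂_3 = (18 − 18) − 0 = 0, and there is no ∂_3, so H_2 = 0.

(K is a triangulation of the Klein bottle.)

Hence the Betti numbers are b_0 = 1, b_1 = 1, b_2 = 0.

b_0 = 1, b_1 = 1, b_2 = 0.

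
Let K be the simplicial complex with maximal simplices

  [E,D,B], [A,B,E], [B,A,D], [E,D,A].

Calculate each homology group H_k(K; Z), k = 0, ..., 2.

H_0 = Z,  H_1 = 0,  H_2 = Z.

We work with the vertex ordering A < B < D < E. The simplices of K, each written with vertices in increasing order, are:

  0-simplices (4): A, B, D, E
  1-simplices (6): AB, AD, AE, BD, BE, DE
  2-simplices (4): ABD, ABE, ADE, BDE

Hence C_0 ≅ Z^4, C_1 ≅ Z^6, C_2 ≅ Z^4.

The boundary map ∂_1: C_1 → C_0 is given by ∂[p,q] = [q] − [p].
This gives a 4×6 integer matrix of rank 3; reducing to Smith normal form yields diagonal entries (1,1,1).

The boundary map ∂_2: C_2 → C_1 acts by ∂[p,q,r] = [q,r] − [p,r] + [p,q]. For instance
  ∂BDE = DE − BE + BD,
  ∂ABE = BE − AE + AB.
The resulting 6×4 matrix has rank 3, and its Smith normal form has invariant factors (1,1,1).

Computing H_k = (kernel of ∂_k) / (image of ∂_{k+1}):

  H_0: rank C_0 − rank ∂_1 = 4 − 3 = 1, and the invariant factors of ∂_1 are all 1, so H_0 = Z.
  H_1: rank ker ∂_1 − rank ∂_2 = (6 − 3) − 3 = 0, and the invariant factors of ∂_2 are all 1, so H_1 = 0.
  H_2: rank ker ∂_2 − rank ∂_3 = (4 − 3) − 0 = 1, and there is no ∂_3, so H_2 = Z.

(K is a triangulation of the 2-sphere S^2.)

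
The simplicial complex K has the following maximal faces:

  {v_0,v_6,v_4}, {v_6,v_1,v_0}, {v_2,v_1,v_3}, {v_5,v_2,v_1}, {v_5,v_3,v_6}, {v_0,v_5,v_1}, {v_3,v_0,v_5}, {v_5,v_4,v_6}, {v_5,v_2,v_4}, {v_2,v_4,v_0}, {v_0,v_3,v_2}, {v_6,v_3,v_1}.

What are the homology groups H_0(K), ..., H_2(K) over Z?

K has 7 vertices, 18 edges, 12 triangles.
rank ∂_0 = 0, rank ∂_1 = 6 ⇒ b_0 = 7 − 0 − 6 = 1; all invariant factors of ∂_1 are 1 so no torsion. So H_0 ≅ Z.
rank ∂_1 = 6, rank ∂_2 = 12 ⇒ b_1 = 18 − 6 − 12 = 0; ∂_2 has invariant factor(s) [2] giving torsion. So H_1 ≅ Z/2.
rank ∂_2 = 12, rank ∂_3 = 0 ⇒ b_2 = 12 − 12 − 0 = 0. So H_2 ≅ 0.

H_0 ≅ Z,  H_1 ≅ Z/2,  H_2 = 0.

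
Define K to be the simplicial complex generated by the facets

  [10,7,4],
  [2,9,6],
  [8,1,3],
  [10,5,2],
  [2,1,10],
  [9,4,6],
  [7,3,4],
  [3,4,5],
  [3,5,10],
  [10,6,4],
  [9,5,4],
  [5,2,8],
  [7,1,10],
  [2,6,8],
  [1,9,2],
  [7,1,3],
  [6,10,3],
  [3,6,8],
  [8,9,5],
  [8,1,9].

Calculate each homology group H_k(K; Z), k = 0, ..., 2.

H_0 ≅ Z,  H_1 ≅ Z ⊕ Z/2,  H_2 = 0.

Fix the vertex order 1 < 2 < 3 < 4 < 5 < 6 < 7 < 8 < 9 < 10 and write every simplex with vertices in increasing order. Then dim K = 2 and the simplices of K are:

  0-simplices (10): [1], [2], [3], [4], [5], [6], [7], [8], [9], [10]
  1-simplices (30): (30 of them)
  2-simplices (20): (20 of them)

so the chain groups are C_0 ≅ Z^10, C_1 ≅ Z^30, C_2 ≅ Z^20.

The boundary map ∂_1: C_1 → C_0 sends each edge [p,q] (with p < q) to q − p. For instance
  ∂[5,9] = [9] − [5].
As a 10×30 matrix over Z this has rank 9, with invariant factors (1,1,1,1,1,1,1,1,1).

The boundary map ∂_2: C_2 → C_1 sends each 2-simplex [p,q,r] to [q,r] − [p,r] + [p,q]. For instance
  ∂[2,6,8] = [6,8] − [2,8] + [2,6],
  ∂[4,6,10] = [6,10] − [4,10] + [4,6].
As a 30×20 matrix over Z this has rank 20, with invariant factors (1,1,1,1,1,1,1,1,1,1,1,1,1,1,1,1,1,1,1,2).

From H_k ≅ ker(∂_k) / im(∂_{k+1}) we obtain:

  H_0: rank C_0 − rank ∂_1 = 10 − 9 = 1, and the invariant factors of ∂_1 are all 1, so H_0 ≅ Z.
  H_1: rank ker ∂_1 − rank ∂_2 = (30 − 9) − 20 = 1, and ∂_2 has invariant factor 2 > 1, so H_1 ≅ Z ⊕ Z/2.
  H_2: rank ker ∂_2 − rank ∂_3 = (20 − 20) − 0 = 0, and there is no ∂_3, so H_2 ≅ 0.

As a check, the Euler characteristic is 10 − 30 + 20 = 0, which agrees with 1 − 1 + 0 = 0.
(K is a triangulation of the Klein bottle.)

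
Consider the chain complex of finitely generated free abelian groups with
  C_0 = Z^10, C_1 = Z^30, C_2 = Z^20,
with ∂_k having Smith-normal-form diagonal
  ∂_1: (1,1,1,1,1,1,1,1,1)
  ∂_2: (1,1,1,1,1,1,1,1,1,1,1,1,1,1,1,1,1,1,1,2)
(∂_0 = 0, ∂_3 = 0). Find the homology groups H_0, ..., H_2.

H_0 ≅ Z,  H_1 ≅ Z ⊕ Z/2Z,  H_2 = 0.

H_0: b_0 = 10 − 0 − 9 = 1; torsion from ∂_1 factors > 1: none. So H_0 ≅ Z.
H_1: b_1 = 30 − 9 − 20 = 1; torsion from ∂_2 factors > 1: [2]. So H_1 ≅ Z ⊕ Z/2Z.
H_2: b_2 = 20 − 20 − 0 = 0; torsion from ∂_3 factors > 1: none. So H_2 ≅ 0.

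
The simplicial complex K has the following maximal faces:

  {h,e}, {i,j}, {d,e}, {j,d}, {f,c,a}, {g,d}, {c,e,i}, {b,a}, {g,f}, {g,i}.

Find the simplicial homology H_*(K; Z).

H_0 ≅ Z,  H_1 ≅ Z^3,  H_2 = 0.

Take the total order a < b < c < d < e < f < g < h < i < j on the vertex set. Then K (dimension 2) consists of the simplices:

  0-simplices (10): a, b, c, d, e, f, g, h, i, j
  1-simplices (14): ab, ac, af, ce, cf, ci, de, dg, dj, eh, ei, fg, gi, ij
  2-simplices (2): acf, cei

Hence C_0 ≅ Z^10, C_1 ≅ Z^14, C_2 ≅ Z^2.

Boundary ∂_1: C_1 → C_0 is given by ∂[p,q] = [q] − [p].
The 10×14 boundary matrix has rank 9 and Smith normal form diag(1,1,1,1,1,1,1,1,1).

Boundary ∂_2: C_2 → C_1 acts by ∂[p,q,r] = [q,r] − [p,r] + [p,q]. For instance
  ∂acf = cf − af + ac,
  ∂cei = ei − ci + ce.
As a 14×2 matrix over Z this has rank 2, with invariant factors (1,1).

From H_k ≅ ker(∂_k) / im(∂_{k+1}) we obtain:

  H_0: rank C_0 − rank ∂_1 = 10 − 9 = 1, and the invariant factors of ∂_1 are all 1, so H_0 = Z.
  H_1: rank ker ∂_1 − rank ∂_2 = (14 − 9) − 2 = 3, and the invariant factors of ∂_2 are all 1, so H_1 = Z^3.
  H_2: rank ker ∂_2 − rank ∂_3 = (2 − 2) − 0 = 0, and there is no ∂_3, so H_2 = 0.

As a check, the Euler characteristic is 10 − 14 + 2 = -2, which agrees with 1 − 3 + 0 = -2.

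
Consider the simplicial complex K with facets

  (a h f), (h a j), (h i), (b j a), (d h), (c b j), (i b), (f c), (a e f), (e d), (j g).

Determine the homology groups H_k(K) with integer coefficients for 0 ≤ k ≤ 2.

Fix the vertex order a < b < c < d < e < f < g < h < i < j and write every simplex with vertices in increasing order. Then dim K = 2 and the simplices of K are:

  0-simplices (10): a, b, c, d, e, f, g, h, i, j
  1-simplices (17): ab, ae, af, ah, aj, bc, bi, bj, cf, cj, de, dh, ef, fh, gj, hi, hj
  2-simplices (5): abj, aef, afh, ahj, bcj

so the chain groups are C_0 ≅ Z^10, C_1 ≅ Z^17, C_2 ≅ Z^5.

Boundary ∂_1: C_1 → C_0 maps an edge to its endpoints' difference, ∂[p,q] = q − p.
The resulting 10×17 matrix has rank 9, and its Smith normal form has invariant factors (1,1,1,1,1,1,1,1,1).

∂_2: C_2 → C_1 acts by ∂[p,q,r] = [q,r] − [p,r] + [p,q]. For instance
  ∂afh = fh − ah + af,
  ∂abj = bj − aj + ab.
This gives a 17×5 integer matrix of rank 5; reducing to Smith normal form yields diagonal entries (1,1,1,1,1).

Computing H_k = (kernel of ∂_k) / (image of ∂_{k+1}):

  H_0: rank C_0 − rank ∂_1 = 10 − 9 = 1, and the invariant factors of ∂_1 are all 1, so H_0 = Z.
  H_1: rank ker ∂_1 − rank ∂_2 = (17 − 9) − 5 = 3, and the invariant factors of ∂_2 are all 1, so H_1 = Z^3.
  H_2: rank ker ∂_2 − rank ∂_3 = (5 − 5) − 0 = 0, and there is no ∂_3, so H_2 = 0.

As a check, the Euler characteristic is 10 − 17 + 5 = -2, which agrees with 1 − 3 + 0 = -2.

H_0 = Z,  H_1 = Z^3,  H_2 = 0.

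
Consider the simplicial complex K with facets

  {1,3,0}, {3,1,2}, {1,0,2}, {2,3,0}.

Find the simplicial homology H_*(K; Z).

H_0 = Z,  H_1 = 0,  H_2 = Z.

K has 4 vertices, 6 edges, 4 triangles.
rank ∂_0 = 0, rank ∂_1 = 3 ⇒ b_0 = 4 − 0 − 3 = 1; all invariant factors of ∂_1 are 1 so no torsion. So H_0 = Z.
rank ∂_1 = 3, rank ∂_2 = 3 ⇒ b_1 = 6 − 3 − 3 = 0; all invariant factors of ∂_2 are 1 so no torsion. So H_1 = 0.
rank ∂_2 = 3, rank ∂_3 = 0 ⇒ b_2 = 4 − 3 − 0 = 1. So H_2 = Z.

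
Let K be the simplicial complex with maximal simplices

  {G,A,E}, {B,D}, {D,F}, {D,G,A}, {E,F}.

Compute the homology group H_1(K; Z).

Order the vertices as A < B < D < E < F < G. Listing each simplex with vertices in this order, K has dimension 2 with simplices:

  0-simplices (6): A, B, D, E, F, G
  1-simplices (8): AD, AE, AG, BD, DF, DG, EF, EG
  2-simplices (2): ADG, AEG

so the chain groups are C_0 ≅ Z^6, C_1 ≅ Z^8, C_2 ≅ Z^2.

Boundary ∂_1: C_1 → C_0 is given by ∂[p,q] = [q] − [p]. For instance
  ∂EG = G − E.
The 6×8 boundary matrix has rank 5 and Smith normal form diag(1,1,1,1,1).

∂_2: C_2 → C_1 maps a triangle to the signed sum of its edges. For instance
  ∂AEG = EG − AG + AE,
  ∂ADG = DG − AG + AD.
The resulting 8×2 matrix has rank 2, and its Smith normal form has invariant factors (1,1).

From H_k ≅ ker(∂_k) / im(∂_{k+1}) we obtain:

  H_1: rank ker ∂_1 − rank ∂_2 = (8 − 5) − 2 = 1, and the invariant factors of ∂_2 are all 1, so H_1 ≅ Z.

H_1 ≅ Z.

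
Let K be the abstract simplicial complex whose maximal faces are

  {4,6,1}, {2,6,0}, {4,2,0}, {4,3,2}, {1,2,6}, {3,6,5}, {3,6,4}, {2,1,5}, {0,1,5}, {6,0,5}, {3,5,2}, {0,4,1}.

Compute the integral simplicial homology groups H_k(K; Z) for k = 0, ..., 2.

Fix the vertex order 0 < 1 < 2 < 3 < 4 < 5 < 6 and write every simplex with vertices in increasing order. Then dim K = 2 and the simplices of K are:

  0-simplices (7): [0], [1], [2], [3], [4], [5], [6]
  1-simplices (18): [0,1], [0,2], [0,4], [0,5], [0,6], [1,2], [1,4], [1,5], [1,6], [2,3], [2,4], [2,5], [2,6], [3,4], [3,5], [3,6], [4,6], [5,6]
  2-simplices (12): [0,1,4], [0,1,5], [0,2,4], [0,2,6], [0,5,6], [1,2,5], [1,2,6], [1,4,6], [2,3,4], [2,3,5], [3,4,6], [3,5,6]

Hence C_0 ≅ Z^7, C_1 ≅ Z^18, C_2 ≅ Z^12.

The boundary map ∂_1: C_1 → C_0 sends each edge [p,q] (with p < q) to q − p.
As a 7×18 matrix over Z this has rank 6, with invariant factors (1,1,1,1,1,1).

The boundary map ∂_2: C_2 → C_1 acts by ∂[p,q,r] = [q,r] − [p,r] + [p,q]. For instance
  ∂[3,4,6] = [4,6] − [3,6] + [3,4],
  ∂[3,5,6] = [5,6] − [3,6] + [3,5].
The resulting 18×12 matrix has rank 12, and its Smith normal form has invariant factors (1,1,1,1,1,1,1,1,1,1,1,2).

Now H_k = ker ∂_k / im ∂_{k+1}, so:

  H_0: rank C_0 − rank ∂_1 = 7 − 6 = 1, and the invariant factors of ∂_1 are all 1, so H_0 ≅ Z.
  H_1: rank ker ∂_1 − rank ∂_2 = (18 − 6) − 12 = 0, and ∂_2 has invariant factor 2 > 1, so H_1 ≅ Z/2.
  H_2: rank ker ∂_2 − rank ∂_3 = (12 − 12) − 0 = 0, and there is no ∂_3, so H_2 ≅ 0.

(K is a triangulation of the real projective plane RP^2.)

H_0 = Z,  H_1 = Z/2,  H_2 = 0.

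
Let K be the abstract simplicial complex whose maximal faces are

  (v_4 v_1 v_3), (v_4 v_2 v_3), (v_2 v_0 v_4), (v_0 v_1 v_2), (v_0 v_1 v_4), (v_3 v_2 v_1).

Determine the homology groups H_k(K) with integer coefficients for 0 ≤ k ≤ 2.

H_0 ≅ Z,  H_1 = 0,  H_2 ≅ Z.

Take the total order v_0 < v_1 < v_2 < v_3 < v_4 on the vertex set. Then K (dimension 2) consists of the simplices:

  0-simplices (5): [v_0], [v_1], [v_2], [v_3], [v_4]
  1-simplices (9): [v_0,v_1], [v_0,v_2], [v_0,v_4], [v_1,v_2], [v_1,v_3], [v_1,v_4], [v_2,v_3], [v_2,v_4], [v_3,v_4]
  2-simplices (6): [v_0,v_1,v_2], [v_0,v_1,v_4], [v_0,v_2,v_4], [v_1,v_2,v_3], [v_1,v_3,v_4], [v_2,v_3,v_4]

Hence C_0 ≅ Z^5, C_1 ≅ Z^9, C_2 ≅ Z^6.

∂_1: C_1 → C_0 sends each edge [p,q] (with p < q) to q − p. For instance
  ∂[v_1,v_2] = [v_2] − [v_1].
The resulting 5×9 matrix has rank 4, and its Smith normal form has invariant factors (1,1,1,1).

∂_2: C_2 → C_1 sends each 2-simplex [p,q,r] to [q,r] − [p,r] + [p,q]. For instance
  ∂[v_1,v_2,v_3] = [v_2,v_3] − [v_1,v_3] + [v_1,v_2],
  ∂[v_0,v_1,v_2] = [v_1,v_2] − [v_0,v_2] + [v_0,v_1].
This gives a 9×6 integer matrix of rank 5; reducing to Smith normal form yields diagonal entries (1,1,1,1,1).

From H_k ≅ ker(∂_k) / im(∂_{k+1}) we obtain:

  H_0: rank C_0 − rank ∂_1 = 5 − 4 = 1, and the invariant factors of ∂_1 are all 1, so H_0 ≅ Z.
  H_1: rank ker ∂_1 − rank ∂_2 = (9 − 4) − 5 = 0, and the invariant factors of ∂_2 are all 1, so H_1 ≅ 0.
  H_2: rank ker ∂_2 − rank ∂_3 = (6 − 5) − 0 = 1, and there is no ∂_3, so H_2 ≅ Z.

(K is a triangulation of the 2-sphere S^2.)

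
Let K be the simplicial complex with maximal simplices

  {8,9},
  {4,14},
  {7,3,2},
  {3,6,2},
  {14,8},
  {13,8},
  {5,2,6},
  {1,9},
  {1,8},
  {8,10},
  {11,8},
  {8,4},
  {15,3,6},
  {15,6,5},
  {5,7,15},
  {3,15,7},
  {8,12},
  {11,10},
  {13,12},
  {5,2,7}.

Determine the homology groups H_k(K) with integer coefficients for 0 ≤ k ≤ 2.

H_0 ≅ Z^2,  H_1 ≅ Z^4,  H_2 ≅ Z.

Take the total order 1 < 2 < 3 < 4 < 5 < 6 < 7 < 8 < 9 < 10 < 11 < 12 < 13 < 14 < 15 on the vertex set. Then K (dimension 2) consists of the simplices:

  0-simplices (15): [1], [2], [3], [4], [5], [6], [7], [8], [9], [10], [11], [12], [13], [14], [15]
  1-simplices (24): (24 of them)
  2-simplices (8): [2,3,6], [2,3,7], [2,5,6], [2,5,7], [3,6,15], [3,7,15], [5,6,15], [5,7,15]

Hence C_0 ≅ Z^15, C_1 ≅ Z^24, C_2 ≅ Z^8.

∂_1: C_1 → C_0 is given by ∂[p,q] = [q] − [p].
As a 15×24 matrix over Z this has rank 13, with invariant factors (1,1,1,1,1,1,1,1,1,1,1,1,1).

Boundary ∂_2: C_2 → C_1 maps a triangle to the signed sum of its edges. For instance
  ∂[2,5,7] = [5,7] − [2,7] + [2,5],
  ∂[5,7,15] = [7,15] − [5,15] + [5,7].
The resulting 24×8 matrix has rank 7, and its Smith normal form has invariant factors (1,1,1,1,1,1,1).

Computing H_k = (kernel of ∂_k) / (image of ∂_{k+1}):

  H_0: rank C_0 − rank ∂_1 = 15 − 13 = 2, and the invariant factors of ∂_1 are all 1, so H_0 ≅ Z^2.
  H_1: rank ker ∂_1 − rank ∂_2 = (24 − 13) − 7 = 4, and the invariant factors of ∂_2 are all 1, so H_1 ≅ Z^4.
  H_2: rank ker ∂_2 − rank ∂_3 = (8 − 7) − 0 = 1, and there is no ∂_3, so H_2 ≅ Z.

As a check, the Euler characteristic is 15 − 24 + 8 = -1, which agrees with 2 − 4 + 1 = -1.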